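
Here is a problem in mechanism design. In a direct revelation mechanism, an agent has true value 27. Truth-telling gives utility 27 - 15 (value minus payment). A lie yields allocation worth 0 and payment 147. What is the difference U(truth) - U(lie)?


Step 1: U(truth) = value - payment = 27 - 15 = 12
Step 2: U(lie) = allocation - payment = 0 - 147 = -147
Step 3: IC gap = 12 - (-147) = 159

159


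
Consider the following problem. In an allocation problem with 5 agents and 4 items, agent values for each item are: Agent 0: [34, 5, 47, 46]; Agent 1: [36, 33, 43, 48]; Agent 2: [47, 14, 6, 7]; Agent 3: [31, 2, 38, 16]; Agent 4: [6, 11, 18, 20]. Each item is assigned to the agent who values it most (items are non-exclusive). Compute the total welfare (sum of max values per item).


Step 1: For each item, find the maximum value among all agents.
Step 2: Item 0 -> Agent 2 (value 47)
Step 3: Item 1 -> Agent 1 (value 33)
Step 4: Item 2 -> Agent 0 (value 47)
Step 5: Item 3 -> Agent 1 (value 48)
Step 6: Total welfare = 47 + 33 + 47 + 48 = 175

175


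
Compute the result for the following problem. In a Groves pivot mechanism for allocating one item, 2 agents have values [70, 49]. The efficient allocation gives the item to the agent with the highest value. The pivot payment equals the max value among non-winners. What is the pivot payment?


Step 1: The efficient winner is agent 0 with value 70
Step 2: Other agents' values: [49]
Step 3: Pivot payment = max(others) = 49
Step 4: The winner pays 49

49


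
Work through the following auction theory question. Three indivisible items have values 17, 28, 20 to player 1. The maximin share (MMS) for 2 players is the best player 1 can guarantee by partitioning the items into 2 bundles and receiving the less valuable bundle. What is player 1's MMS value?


Step 1: Item values = 17, 28, 20
Step 2: Enumerate all 2-bundle partitions and take the smaller bundle:
  Partition 1: {17} vs {28,20} -> bundles 17, 48; min = 17
  Partition 2: {28} vs {17,20} -> bundles 28, 37; min = 28
  Partition 3: {20} vs {17,28} -> bundles 20, 45; min = 20
Step 3: MMS = max(17, 28, 20) = 28

28


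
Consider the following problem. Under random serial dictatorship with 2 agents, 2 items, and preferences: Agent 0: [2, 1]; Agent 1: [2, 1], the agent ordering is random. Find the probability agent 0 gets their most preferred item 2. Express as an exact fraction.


Step 1: Agent 0 wants item 2
Step 2: There are 2 possible orderings of agents
Step 3: In 1 orderings, agent 0 gets item 2
Step 4: Probability = 1/2

1/2


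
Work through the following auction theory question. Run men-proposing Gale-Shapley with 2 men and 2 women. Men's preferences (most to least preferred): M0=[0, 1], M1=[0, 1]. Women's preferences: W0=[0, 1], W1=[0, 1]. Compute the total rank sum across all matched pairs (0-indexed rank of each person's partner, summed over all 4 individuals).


Step 1: Run Gale-Shapley (men propose, women hold best offer):
  M0 proposes to W0; she accepts
  M1 proposes to W0; rejected
  M1 proposes to W1; she accepts
Step 2: Final matching: W0-M0, W1-M1
Step 3: 0-indexed ranks (man's rank of his match, then woman's): 0 + 0 + 1 + 1
Step 4: Total rank sum = 2

2


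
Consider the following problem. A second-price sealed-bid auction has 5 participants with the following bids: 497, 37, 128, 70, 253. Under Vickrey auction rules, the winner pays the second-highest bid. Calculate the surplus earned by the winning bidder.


Step 1: Sort bids in descending order: 497, 253, 128, 70, 37
Step 2: The winning bid is the highest: 497
Step 3: The payment equals the second-highest bid: 253
Step 4: Surplus = winner's bid - payment = 497 - 253 = 244

244


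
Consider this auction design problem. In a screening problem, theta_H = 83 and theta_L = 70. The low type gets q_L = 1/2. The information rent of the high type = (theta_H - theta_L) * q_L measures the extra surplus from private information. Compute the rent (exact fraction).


Step 1: theta_H - theta_L = 83 - 70 = 13
Step 2: Information rent = (theta_H - theta_L) * q_L
Step 3: = 13 * 1/2
Step 4: = 13/2

13/2


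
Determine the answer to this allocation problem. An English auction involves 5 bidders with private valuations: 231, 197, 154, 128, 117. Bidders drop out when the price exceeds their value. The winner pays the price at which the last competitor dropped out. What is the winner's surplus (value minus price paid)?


Step 1: Identify the highest value: 231
Step 2: Identify the second-highest value: 197
Step 3: The final price = second-highest value = 197
Step 4: Surplus = 231 - 197 = 34

34


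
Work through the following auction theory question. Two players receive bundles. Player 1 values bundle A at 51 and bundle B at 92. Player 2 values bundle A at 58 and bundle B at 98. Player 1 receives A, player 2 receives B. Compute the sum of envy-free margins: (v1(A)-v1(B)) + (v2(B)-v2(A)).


Step 1: Player 1's margin = v1(A) - v1(B) = 51 - 92 = -41
Step 2: Player 2's margin = v2(B) - v2(A) = 98 - 58 = 40
Step 3: Total margin = -41 + 40 = -1

-1


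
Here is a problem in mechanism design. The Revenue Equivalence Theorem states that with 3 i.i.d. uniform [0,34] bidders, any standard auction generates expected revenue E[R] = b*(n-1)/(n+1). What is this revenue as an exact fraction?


Step 1: By Revenue Equivalence, expected revenue = b*(n-1)/(n+1)
Step 2: Substituting n = 3, b = 34
Step 3: Revenue = 34*(3-1)/(3+1) = 34*2/4
Step 4: Revenue = 68/4 = 17

17


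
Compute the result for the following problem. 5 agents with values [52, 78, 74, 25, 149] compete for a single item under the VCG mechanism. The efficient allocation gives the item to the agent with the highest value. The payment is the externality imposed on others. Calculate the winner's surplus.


Step 1: The winner is the agent with the highest value: agent 4 with value 149
Step 2: Values of other agents: [52, 78, 74, 25]
Step 3: VCG payment = max of others' values = 78
Step 4: Surplus = 149 - 78 = 71

71


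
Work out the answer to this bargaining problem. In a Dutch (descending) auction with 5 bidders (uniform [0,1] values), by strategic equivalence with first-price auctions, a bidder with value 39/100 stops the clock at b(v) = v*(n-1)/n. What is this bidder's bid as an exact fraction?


Step 1: Dutch auctions are strategically equivalent to first-price auctions
Step 2: The equilibrium bid is b(v) = v*(n-1)/n
Step 3: b = 39/100 * 4/5
Step 4: b = 39/125

39/125


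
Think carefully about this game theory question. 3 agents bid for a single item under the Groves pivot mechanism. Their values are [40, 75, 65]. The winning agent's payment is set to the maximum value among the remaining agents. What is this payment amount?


Step 1: The efficient winner is agent 1 with value 75
Step 2: Other agents' values: [40, 65]
Step 3: Pivot payment = max(others) = 65
Step 4: The winner pays 65

65


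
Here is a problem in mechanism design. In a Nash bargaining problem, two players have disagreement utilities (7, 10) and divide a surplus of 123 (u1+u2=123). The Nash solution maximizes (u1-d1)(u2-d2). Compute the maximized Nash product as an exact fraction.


Step 1: The Nash solution splits surplus symmetrically above the disagreement point
Step 2: u1 = (total + d1 - d2)/2 = (123 + 7 - 10)/2 = 60
Step 3: u2 = (total - d1 + d2)/2 = (123 - 7 + 10)/2 = 63
Step 4: Nash product = (60 - 7) * (63 - 10)
Step 5: = 53 * 53 = 2809

2809


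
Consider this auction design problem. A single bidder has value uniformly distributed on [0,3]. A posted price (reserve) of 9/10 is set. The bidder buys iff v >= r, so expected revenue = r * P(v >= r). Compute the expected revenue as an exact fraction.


Step 1: Posted price r = 9/10, value support [0,3]
Step 2: P(v >= r) = (3 - 9/10)/3 = 7/10
Step 3: Expected revenue = r * P(v >= r) = 9/10 * 7/10
Step 4: Revenue = 63/100

63/100


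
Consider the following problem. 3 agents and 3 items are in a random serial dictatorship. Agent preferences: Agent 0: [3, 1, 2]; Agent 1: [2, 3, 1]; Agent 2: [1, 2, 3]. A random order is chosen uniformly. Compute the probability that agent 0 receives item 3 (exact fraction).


Step 1: Agent 0 wants item 3
Step 2: There are 6 possible orderings of agents
Step 3: In 6 orderings, agent 0 gets item 3
Step 4: Probability = 6/6 = 1

1


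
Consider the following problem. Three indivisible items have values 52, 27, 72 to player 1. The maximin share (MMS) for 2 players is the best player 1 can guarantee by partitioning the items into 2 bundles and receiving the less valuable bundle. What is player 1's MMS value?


Step 1: Item values = 52, 27, 72
Step 2: Enumerate all 2-bundle partitions and take the smaller bundle:
  Partition 1: {52} vs {27,72} -> bundles 52, 99; min = 52
  Partition 2: {27} vs {52,72} -> bundles 27, 124; min = 27
  Partition 3: {72} vs {52,27} -> bundles 72, 79; min = 72
Step 3: MMS = max(52, 27, 72) = 72

72


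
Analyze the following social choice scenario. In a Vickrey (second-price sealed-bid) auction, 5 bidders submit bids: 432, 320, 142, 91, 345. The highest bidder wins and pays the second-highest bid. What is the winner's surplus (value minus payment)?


Step 1: Sort bids in descending order: 432, 345, 320, 142, 91
Step 2: The winning bid is the highest: 432
Step 3: The payment equals the second-highest bid: 345
Step 4: Surplus = winner's bid - payment = 432 - 345 = 87

87


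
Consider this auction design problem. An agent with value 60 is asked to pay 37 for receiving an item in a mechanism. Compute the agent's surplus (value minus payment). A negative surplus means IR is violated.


Step 1: Surplus = value - payment = 60 - 37 = 23
Step 2: IR is satisfied (surplus >= 0)

23


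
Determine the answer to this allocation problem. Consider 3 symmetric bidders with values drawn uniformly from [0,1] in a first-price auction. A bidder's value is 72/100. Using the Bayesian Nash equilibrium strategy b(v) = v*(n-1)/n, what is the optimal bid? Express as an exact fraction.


Step 1: The symmetric BNE bidding function is b(v) = v * (n-1) / n
Step 2: Substitute v = 18/25 and n = 3
Step 3: b = 18/25 * 2/3
Step 4: b = 12/25

12/25


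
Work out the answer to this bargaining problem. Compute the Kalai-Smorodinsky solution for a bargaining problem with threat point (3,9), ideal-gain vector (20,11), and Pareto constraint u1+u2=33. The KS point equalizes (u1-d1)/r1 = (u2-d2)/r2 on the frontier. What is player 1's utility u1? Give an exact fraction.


Step 1: At the KS point, (u1-d1)/r1 = (u2-d2)/r2 = t and u1+u2 = 33
Step 2: u1 = d1 + r1*t and u2 = d2 + r2*t, so (d1 + r1*t) + (d2 + r2*t) = 33
Step 3: t = (33 - 3 - 9)/(20 + 11) = 21/31
Step 4: u1 = d1 + r1*t = 3 + 20 * 21/31 = 513/31
Step 5: (Check: u2 = d2 + r2*t = 510/31; u1+u2 = 513/31 + 510/31 = 33, on the frontier.)

513/31


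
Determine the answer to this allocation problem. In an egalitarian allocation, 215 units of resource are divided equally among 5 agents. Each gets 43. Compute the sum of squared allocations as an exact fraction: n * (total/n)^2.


Step 1: Each agent's share = 215/5 = 43
Step 2: Square of each share = (43)^2 = 1849
Step 3: Sum of squares = 5 * 1849 = 9245

9245


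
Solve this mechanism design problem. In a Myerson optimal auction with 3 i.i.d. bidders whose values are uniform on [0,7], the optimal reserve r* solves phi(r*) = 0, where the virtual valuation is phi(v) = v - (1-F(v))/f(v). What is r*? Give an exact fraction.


Step 1: For U[0,7], F(v) = v/7 and f(v) = 1/7
Step 2: phi(v) = v - (1 - v/7)/(1/7) = v - (7 - v) = 2v - 7
Step 3: Set phi(r*) = 0: 2r* - 7 = 0
Step 4: r* = 7/2 (the number of bidders n = 3 does not enter)

7/2


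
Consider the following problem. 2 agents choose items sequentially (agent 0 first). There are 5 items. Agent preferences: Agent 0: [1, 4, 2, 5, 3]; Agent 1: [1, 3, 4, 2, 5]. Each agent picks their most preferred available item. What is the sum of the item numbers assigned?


Step 1: Agent 0 picks item 1
Step 2: Agent 1 picks item 3
Step 3: Sum = 1 + 3 = 4

4


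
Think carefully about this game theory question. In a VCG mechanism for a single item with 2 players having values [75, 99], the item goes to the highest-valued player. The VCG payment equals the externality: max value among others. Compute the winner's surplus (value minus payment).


Step 1: The winner is the agent with the highest value: agent 1 with value 99
Step 2: Values of other agents: [75]
Step 3: VCG payment = max of others' values = 75
Step 4: Surplus = 99 - 75 = 24

24


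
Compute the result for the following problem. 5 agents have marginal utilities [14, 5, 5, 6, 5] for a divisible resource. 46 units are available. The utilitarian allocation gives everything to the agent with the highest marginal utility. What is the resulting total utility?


Step 1: The marginal utilities are [14, 5, 5, 6, 5]
Step 2: The highest marginal utility is 14
Step 3: All 46 units go to that agent
Step 4: Total utility = 14 * 46 = 644

644


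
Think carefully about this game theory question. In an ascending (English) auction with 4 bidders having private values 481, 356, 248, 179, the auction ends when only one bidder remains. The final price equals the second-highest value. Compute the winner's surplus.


Step 1: Identify the highest value: 481
Step 2: Identify the second-highest value: 356
Step 3: The final price = second-highest value = 356
Step 4: Surplus = 481 - 356 = 125

125


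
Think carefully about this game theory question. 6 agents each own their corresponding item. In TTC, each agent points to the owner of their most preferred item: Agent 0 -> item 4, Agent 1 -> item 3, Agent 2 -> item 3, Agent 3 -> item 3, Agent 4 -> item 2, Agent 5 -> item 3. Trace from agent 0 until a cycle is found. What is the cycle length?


Step 1: Trace the pointer graph from agent 0: 0 -> 4 -> 2 -> 3 -> 3
Step 2: A cycle is detected when we revisit agent 3
Step 3: The cycle is: 3 -> 3
Step 4: Cycle length = 1

1


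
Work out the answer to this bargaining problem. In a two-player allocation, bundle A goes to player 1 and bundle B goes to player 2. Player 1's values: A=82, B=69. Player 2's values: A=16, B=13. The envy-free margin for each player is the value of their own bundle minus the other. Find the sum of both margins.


Step 1: Player 1's margin = v1(A) - v1(B) = 82 - 69 = 13
Step 2: Player 2's margin = v2(B) - v2(A) = 13 - 16 = -3
Step 3: Total margin = 13 + -3 = 10

10


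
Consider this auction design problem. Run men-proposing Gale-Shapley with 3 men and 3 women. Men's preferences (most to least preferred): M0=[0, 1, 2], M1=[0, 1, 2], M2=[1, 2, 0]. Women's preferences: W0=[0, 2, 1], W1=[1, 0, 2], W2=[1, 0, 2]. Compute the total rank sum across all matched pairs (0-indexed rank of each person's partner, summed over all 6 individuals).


Step 1: Run Gale-Shapley (men propose, women hold best offer):
  M0 proposes to W0; she accepts
  M1 proposes to W0; rejected
  M1 proposes to W1; she accepts
  M2 proposes to W1; rejected
  M2 proposes to W2; she accepts
Step 2: Final matching: W0-M0, W1-M1, W2-M2
Step 3: 0-indexed ranks (man's rank of his match, then woman's): 0 + 0 + 1 + 0 + 1 + 2
Step 4: Total rank sum = 4

4


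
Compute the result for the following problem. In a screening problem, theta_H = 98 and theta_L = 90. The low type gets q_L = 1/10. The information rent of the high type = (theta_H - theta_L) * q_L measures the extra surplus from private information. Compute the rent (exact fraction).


Step 1: theta_H - theta_L = 98 - 90 = 8
Step 2: Information rent = (theta_H - theta_L) * q_L
Step 3: = 8 * 1/10
Step 4: = 4/5

4/5


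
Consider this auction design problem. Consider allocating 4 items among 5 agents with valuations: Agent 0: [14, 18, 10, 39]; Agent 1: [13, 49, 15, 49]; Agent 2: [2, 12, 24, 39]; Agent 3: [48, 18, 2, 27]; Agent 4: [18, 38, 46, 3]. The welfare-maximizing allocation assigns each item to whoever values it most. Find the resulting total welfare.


Step 1: For each item, find the maximum value among all agents.
Step 2: Item 0 -> Agent 3 (value 48)
Step 3: Item 1 -> Agent 1 (value 49)
Step 4: Item 2 -> Agent 4 (value 46)
Step 5: Item 3 -> Agent 1 (value 49)
Step 6: Total welfare = 48 + 49 + 46 + 49 = 192

192


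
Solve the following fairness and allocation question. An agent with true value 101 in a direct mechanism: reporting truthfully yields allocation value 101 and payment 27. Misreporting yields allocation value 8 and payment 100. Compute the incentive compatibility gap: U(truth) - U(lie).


Step 1: U(truth) = value - payment = 101 - 27 = 74
Step 2: U(lie) = allocation - payment = 8 - 100 = -92
Step 3: IC gap = 74 - (-92) = 166

166


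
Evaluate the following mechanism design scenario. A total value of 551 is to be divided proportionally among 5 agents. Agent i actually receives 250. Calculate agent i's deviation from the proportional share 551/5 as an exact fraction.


Step 1: Proportional share = 551/5
Step 2: Agent's actual allocation = 250
Step 3: Excess = 250 - 551/5 = 699/5

699/5


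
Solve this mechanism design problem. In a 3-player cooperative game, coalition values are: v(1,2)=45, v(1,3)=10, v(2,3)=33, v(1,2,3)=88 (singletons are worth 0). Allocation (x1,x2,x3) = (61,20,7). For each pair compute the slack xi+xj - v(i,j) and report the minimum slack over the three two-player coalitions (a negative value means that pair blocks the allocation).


Step 1: Slack for coalition (1,2): x1+x2 - v12 = 81 - 45 = 36
Step 2: Slack for coalition (1,3): x1+x3 - v13 = 68 - 10 = 58
Step 3: Slack for coalition (2,3): x2+x3 - v23 = 27 - 33 = -6
Step 4: Minimum slack = min(36, 58, -6) = -6, attained by (2,3); coalition (2,3) can block (slack < 0), so the allocation is not in the core

-6


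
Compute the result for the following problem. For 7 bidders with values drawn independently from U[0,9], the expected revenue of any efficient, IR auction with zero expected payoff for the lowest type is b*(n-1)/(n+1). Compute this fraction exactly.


Step 1: By Revenue Equivalence, expected revenue = b*(n-1)/(n+1)
Step 2: Substituting n = 7, b = 9
Step 3: Revenue = 9*(7-1)/(7+1) = 9*6/8
Step 4: Revenue = 54/8 = 27/4

27/4


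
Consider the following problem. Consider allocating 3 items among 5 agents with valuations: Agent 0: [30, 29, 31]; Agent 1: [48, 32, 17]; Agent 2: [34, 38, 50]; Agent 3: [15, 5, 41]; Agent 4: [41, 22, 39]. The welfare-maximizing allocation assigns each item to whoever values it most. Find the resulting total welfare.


Step 1: For each item, find the maximum value among all agents.
Step 2: Item 0 -> Agent 1 (value 48)
Step 3: Item 1 -> Agent 2 (value 38)
Step 4: Item 2 -> Agent 2 (value 50)
Step 5: Total welfare = 48 + 38 + 50 = 136

136


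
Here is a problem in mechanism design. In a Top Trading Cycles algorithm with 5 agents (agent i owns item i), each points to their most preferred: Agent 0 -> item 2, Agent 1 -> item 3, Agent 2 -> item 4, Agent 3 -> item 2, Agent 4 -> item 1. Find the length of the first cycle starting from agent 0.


Step 1: Trace the pointer graph from agent 0: 0 -> 2 -> 4 -> 1 -> 3 -> 2
Step 2: A cycle is detected when we revisit agent 2
Step 3: The cycle is: 2 -> 4 -> 1 -> 3 -> 2
Step 4: Cycle length = 4

4


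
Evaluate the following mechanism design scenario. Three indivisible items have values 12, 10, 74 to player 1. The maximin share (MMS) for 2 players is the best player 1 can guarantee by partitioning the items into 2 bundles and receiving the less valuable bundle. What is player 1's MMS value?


Step 1: Item values = 12, 10, 74
Step 2: Enumerate all 2-bundle partitions and take the smaller bundle:
  Partition 1: {12} vs {10,74} -> bundles 12, 84; min = 12
  Partition 2: {10} vs {12,74} -> bundles 10, 86; min = 10
  Partition 3: {74} vs {12,10} -> bundles 74, 22; min = 22
Step 3: MMS = max(12, 10, 22) = 22

22


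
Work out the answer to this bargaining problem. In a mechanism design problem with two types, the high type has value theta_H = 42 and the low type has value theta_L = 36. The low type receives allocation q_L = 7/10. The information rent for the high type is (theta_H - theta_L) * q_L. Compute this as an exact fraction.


Step 1: theta_H - theta_L = 42 - 36 = 6
Step 2: Information rent = (theta_H - theta_L) * q_L
Step 3: = 6 * 7/10
Step 4: = 21/5

21/5


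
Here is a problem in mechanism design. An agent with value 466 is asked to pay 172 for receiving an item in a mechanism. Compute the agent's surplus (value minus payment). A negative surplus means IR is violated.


Step 1: Surplus = value - payment = 466 - 172 = 294
Step 2: IR is satisfied (surplus >= 0)

294


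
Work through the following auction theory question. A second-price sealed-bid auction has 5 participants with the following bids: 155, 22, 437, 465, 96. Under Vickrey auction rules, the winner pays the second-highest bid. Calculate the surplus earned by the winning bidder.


Step 1: Sort bids in descending order: 465, 437, 155, 96, 22
Step 2: The winning bid is the highest: 465
Step 3: The payment equals the second-highest bid: 437
Step 4: Surplus = winner's bid - payment = 465 - 437 = 28

28


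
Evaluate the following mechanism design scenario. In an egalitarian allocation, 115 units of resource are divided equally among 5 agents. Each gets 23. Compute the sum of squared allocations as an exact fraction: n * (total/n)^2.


Step 1: Each agent's share = 115/5 = 23
Step 2: Square of each share = (23)^2 = 529
Step 3: Sum of squares = 5 * 529 = 2645

2645


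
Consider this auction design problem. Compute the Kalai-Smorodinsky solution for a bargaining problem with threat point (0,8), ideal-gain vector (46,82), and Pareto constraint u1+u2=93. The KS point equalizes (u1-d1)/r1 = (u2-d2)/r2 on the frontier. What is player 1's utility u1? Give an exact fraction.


Step 1: At the KS point, (u1-d1)/r1 = (u2-d2)/r2 = t and u1+u2 = 93
Step 2: u1 = d1 + r1*t and u2 = d2 + r2*t, so (d1 + r1*t) + (d2 + r2*t) = 93
Step 3: t = (93 - 0 - 8)/(46 + 82) = 85/128
Step 4: u1 = d1 + r1*t = 0 + 46 * 85/128 = 1955/64
Step 5: (Check: u2 = d2 + r2*t = 3997/64; u1+u2 = 1955/64 + 3997/64 = 93, on the frontier.)

1955/64


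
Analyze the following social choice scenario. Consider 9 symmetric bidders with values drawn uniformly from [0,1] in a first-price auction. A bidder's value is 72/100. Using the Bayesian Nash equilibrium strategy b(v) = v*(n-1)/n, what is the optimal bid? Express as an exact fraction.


Step 1: The symmetric BNE bidding function is b(v) = v * (n-1) / n
Step 2: Substitute v = 18/25 and n = 9
Step 3: b = 18/25 * 8/9
Step 4: b = 16/25

16/25


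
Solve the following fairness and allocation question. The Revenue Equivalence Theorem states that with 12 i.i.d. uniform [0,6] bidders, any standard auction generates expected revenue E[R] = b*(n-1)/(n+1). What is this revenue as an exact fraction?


Step 1: By Revenue Equivalence, expected revenue = b*(n-1)/(n+1)
Step 2: Substituting n = 12, b = 6
Step 3: Revenue = 6*(12-1)/(12+1) = 6*11/13
Step 4: Revenue = 66/13

66/13


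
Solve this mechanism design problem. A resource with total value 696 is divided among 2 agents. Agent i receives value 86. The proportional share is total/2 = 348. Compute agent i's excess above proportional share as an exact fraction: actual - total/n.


Step 1: Proportional share = 696/2 = 348
Step 2: Agent's actual allocation = 86
Step 3: Excess = 86 - 348 = -262

-262


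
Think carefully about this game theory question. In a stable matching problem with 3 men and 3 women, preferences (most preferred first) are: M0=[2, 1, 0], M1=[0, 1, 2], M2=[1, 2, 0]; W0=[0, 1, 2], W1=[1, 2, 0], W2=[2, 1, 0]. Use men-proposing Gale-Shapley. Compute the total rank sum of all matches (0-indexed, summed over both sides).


Step 1: Run Gale-Shapley (men propose, women hold best offer):
  M0 proposes to W2; she accepts
  M1 proposes to W0; she accepts
  M2 proposes to W1; she accepts
Step 2: Final matching: W0-M1, W1-M2, W2-M0
Step 3: 0-indexed ranks (man's rank of his match, then woman's): 0 + 1 + 0 + 1 + 0 + 2
Step 4: Total rank sum = 4

4


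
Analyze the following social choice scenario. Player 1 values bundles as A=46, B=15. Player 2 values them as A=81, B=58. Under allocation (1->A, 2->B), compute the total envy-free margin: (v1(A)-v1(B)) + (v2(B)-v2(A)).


Step 1: Player 1's margin = v1(A) - v1(B) = 46 - 15 = 31
Step 2: Player 2's margin = v2(B) - v2(A) = 58 - 81 = -23
Step 3: Total margin = 31 + -23 = 8

8


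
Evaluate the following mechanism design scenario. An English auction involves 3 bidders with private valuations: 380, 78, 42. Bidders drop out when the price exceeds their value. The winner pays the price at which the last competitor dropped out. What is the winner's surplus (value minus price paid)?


Step 1: Identify the highest value: 380
Step 2: Identify the second-highest value: 78
Step 3: The final price = second-highest value = 78
Step 4: Surplus = 380 - 78 = 302

302


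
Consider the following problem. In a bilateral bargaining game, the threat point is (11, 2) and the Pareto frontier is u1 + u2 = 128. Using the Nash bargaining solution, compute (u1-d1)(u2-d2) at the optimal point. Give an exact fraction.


Step 1: The Nash solution splits surplus symmetrically above the disagreement point
Step 2: u1 = (total + d1 - d2)/2 = (128 + 11 - 2)/2 = 137/2
Step 3: u2 = (total - d1 + d2)/2 = (128 - 11 + 2)/2 = 119/2
Step 4: Nash product = (137/2 - 11) * (119/2 - 2)
Step 5: = 115/2 * 115/2 = 13225/4

13225/4


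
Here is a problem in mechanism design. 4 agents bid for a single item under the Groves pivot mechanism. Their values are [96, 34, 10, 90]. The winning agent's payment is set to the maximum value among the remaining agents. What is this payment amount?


Step 1: The efficient winner is agent 0 with value 96
Step 2: Other agents' values: [34, 10, 90]
Step 3: Pivot payment = max(others) = 90
Step 4: The winner pays 90

90


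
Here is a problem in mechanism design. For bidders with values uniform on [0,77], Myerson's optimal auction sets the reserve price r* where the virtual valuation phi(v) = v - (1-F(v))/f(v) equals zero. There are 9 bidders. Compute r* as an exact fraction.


Step 1: For U[0,77], F(v) = v/77 and f(v) = 1/77
Step 2: phi(v) = v - (1 - v/77)/(1/77) = v - (77 - v) = 2v - 77
Step 3: Set phi(r*) = 0: 2r* - 77 = 0
Step 4: r* = 77/2 (the number of bidders n = 9 does not enter)

77/2


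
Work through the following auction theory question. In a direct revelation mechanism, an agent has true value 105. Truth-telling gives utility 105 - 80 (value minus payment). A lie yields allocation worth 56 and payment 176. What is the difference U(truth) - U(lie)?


Step 1: U(truth) = value - payment = 105 - 80 = 25
Step 2: U(lie) = allocation - payment = 56 - 176 = -120
Step 3: IC gap = 25 - (-120) = 145

145


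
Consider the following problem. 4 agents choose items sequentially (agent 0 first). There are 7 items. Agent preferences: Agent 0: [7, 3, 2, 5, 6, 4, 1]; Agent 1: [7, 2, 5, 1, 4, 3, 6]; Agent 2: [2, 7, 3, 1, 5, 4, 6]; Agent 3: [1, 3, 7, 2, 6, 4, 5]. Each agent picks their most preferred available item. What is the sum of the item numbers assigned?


Step 1: Agent 0 picks item 7
Step 2: Agent 1 picks item 2
Step 3: Agent 2 picks item 3
Step 4: Agent 3 picks item 1
Step 5: Sum = 7 + 2 + 3 + 1 = 13

13


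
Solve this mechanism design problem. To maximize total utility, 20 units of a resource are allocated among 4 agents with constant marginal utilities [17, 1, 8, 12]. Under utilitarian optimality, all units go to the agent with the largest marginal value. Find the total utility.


Step 1: The marginal utilities are [17, 1, 8, 12]
Step 2: The highest marginal utility is 17
Step 3: All 20 units go to that agent
Step 4: Total utility = 17 * 20 = 340

340


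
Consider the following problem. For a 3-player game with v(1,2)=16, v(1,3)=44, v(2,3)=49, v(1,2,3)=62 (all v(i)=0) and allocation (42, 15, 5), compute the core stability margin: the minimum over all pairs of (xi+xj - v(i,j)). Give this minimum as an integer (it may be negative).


Step 1: Slack for coalition (1,2): x1+x2 - v12 = 57 - 16 = 41
Step 2: Slack for coalition (1,3): x1+x3 - v13 = 47 - 44 = 3
Step 3: Slack for coalition (2,3): x2+x3 - v23 = 20 - 49 = -29
Step 4: Minimum slack = min(41, 3, -29) = -29, attained by (2,3); coalition (2,3) can block (slack < 0), so the allocation is not in the core

-29


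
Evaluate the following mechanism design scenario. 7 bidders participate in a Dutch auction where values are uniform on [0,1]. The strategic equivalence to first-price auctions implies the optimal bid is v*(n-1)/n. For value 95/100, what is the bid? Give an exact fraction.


Step 1: Dutch auctions are strategically equivalent to first-price auctions
Step 2: The equilibrium bid is b(v) = v*(n-1)/n
Step 3: b = 19/20 * 6/7
Step 4: b = 57/70

57/70


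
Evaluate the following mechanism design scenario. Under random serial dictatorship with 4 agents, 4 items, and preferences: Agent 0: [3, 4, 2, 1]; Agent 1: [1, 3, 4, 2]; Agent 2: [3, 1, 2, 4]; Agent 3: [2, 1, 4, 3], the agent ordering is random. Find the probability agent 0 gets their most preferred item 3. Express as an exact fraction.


Step 1: Agent 0 wants item 3
Step 2: There are 24 possible orderings of agents
Step 3: In 12 orderings, agent 0 gets item 3
Step 4: Probability = 12/24 = 1/2

1/2


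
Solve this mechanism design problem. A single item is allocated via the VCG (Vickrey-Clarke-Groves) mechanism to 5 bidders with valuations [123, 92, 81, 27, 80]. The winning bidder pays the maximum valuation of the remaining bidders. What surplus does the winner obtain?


Step 1: The winner is the agent with the highest value: agent 0 with value 123
Step 2: Values of other agents: [92, 81, 27, 80]
Step 3: VCG payment = max of others' values = 92
Step 4: Surplus = 123 - 92 = 31

31


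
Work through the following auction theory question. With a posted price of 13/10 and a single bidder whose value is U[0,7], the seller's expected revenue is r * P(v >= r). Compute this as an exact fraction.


Step 1: Posted price r = 13/10, value support [0,7]
Step 2: P(v >= r) = (7 - 13/10)/7 = 57/70
Step 3: Expected revenue = r * P(v >= r) = 13/10 * 57/70
Step 4: Revenue = 741/700

741/700


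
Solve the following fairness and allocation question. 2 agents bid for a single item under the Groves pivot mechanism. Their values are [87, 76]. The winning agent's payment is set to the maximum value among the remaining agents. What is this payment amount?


Step 1: The efficient winner is agent 0 with value 87
Step 2: Other agents' values: [76]
Step 3: Pivot payment = max(others) = 76
Step 4: The winner pays 76

76


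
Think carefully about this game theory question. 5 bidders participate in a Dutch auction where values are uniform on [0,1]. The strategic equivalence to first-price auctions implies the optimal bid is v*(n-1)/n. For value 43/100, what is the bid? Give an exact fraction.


Step 1: Dutch auctions are strategically equivalent to first-price auctions
Step 2: The equilibrium bid is b(v) = v*(n-1)/n
Step 3: b = 43/100 * 4/5
Step 4: b = 43/125

43/125


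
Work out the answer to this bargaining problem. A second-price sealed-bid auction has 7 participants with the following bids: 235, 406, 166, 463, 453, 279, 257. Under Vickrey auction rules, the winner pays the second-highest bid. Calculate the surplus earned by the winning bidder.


Step 1: Sort bids in descending order: 463, 453, 406, 279, 257, 235, 166
Step 2: The winning bid is the highest: 463
Step 3: The payment equals the second-highest bid: 453
Step 4: Surplus = winner's bid - payment = 463 - 453 = 10

10


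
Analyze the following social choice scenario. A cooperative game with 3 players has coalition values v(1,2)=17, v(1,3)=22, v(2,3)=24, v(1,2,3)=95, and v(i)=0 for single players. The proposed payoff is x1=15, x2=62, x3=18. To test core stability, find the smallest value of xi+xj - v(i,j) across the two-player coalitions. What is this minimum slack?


Step 1: Slack for coalition (1,2): x1+x2 - v12 = 77 - 17 = 60
Step 2: Slack for coalition (1,3): x1+x3 - v13 = 33 - 22 = 11
Step 3: Slack for coalition (2,3): x2+x3 - v23 = 80 - 24 = 56
Step 4: Minimum slack = min(60, 11, 56) = 11, attained by (1,3); no pair can gain by deviating, so the allocation is in the core

11


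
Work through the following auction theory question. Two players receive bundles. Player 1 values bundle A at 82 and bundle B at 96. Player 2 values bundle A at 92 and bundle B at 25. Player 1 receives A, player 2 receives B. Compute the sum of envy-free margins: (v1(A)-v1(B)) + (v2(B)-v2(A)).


Step 1: Player 1's margin = v1(A) - v1(B) = 82 - 96 = -14
Step 2: Player 2's margin = v2(B) - v2(A) = 25 - 92 = -67
Step 3: Total margin = -14 + -67 = -81

-81


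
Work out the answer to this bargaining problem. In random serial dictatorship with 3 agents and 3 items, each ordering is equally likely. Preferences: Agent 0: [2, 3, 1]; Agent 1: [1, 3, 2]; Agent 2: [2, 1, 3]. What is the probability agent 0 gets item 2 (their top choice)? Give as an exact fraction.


Step 1: Agent 0 wants item 2
Step 2: There are 6 possible orderings of agents
Step 3: In 3 orderings, agent 0 gets item 2
Step 4: Probability = 3/6 = 1/2

1/2


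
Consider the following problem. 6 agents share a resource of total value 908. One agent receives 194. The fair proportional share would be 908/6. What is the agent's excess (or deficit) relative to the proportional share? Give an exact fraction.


Step 1: Proportional share = 908/6 = 454/3
Step 2: Agent's actual allocation = 194
Step 3: Excess = 194 - 454/3 = 128/3

128/3


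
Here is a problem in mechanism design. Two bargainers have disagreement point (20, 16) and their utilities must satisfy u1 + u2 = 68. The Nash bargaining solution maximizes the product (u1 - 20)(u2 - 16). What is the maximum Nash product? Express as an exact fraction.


Step 1: The Nash solution splits surplus symmetrically above the disagreement point
Step 2: u1 = (total + d1 - d2)/2 = (68 + 20 - 16)/2 = 36
Step 3: u2 = (total - d1 + d2)/2 = (68 - 20 + 16)/2 = 32
Step 4: Nash product = (36 - 20) * (32 - 16)
Step 5: = 16 * 16 = 256

256


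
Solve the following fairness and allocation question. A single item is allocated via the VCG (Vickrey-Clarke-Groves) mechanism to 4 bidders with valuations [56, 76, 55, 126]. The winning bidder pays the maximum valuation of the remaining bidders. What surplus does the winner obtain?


Step 1: The winner is the agent with the highest value: agent 3 with value 126
Step 2: Values of other agents: [56, 76, 55]
Step 3: VCG payment = max of others' values = 76
Step 4: Surplus = 126 - 76 = 50

50


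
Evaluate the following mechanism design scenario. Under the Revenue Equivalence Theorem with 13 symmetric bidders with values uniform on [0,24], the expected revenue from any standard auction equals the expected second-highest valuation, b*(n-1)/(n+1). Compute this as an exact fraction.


Step 1: By Revenue Equivalence, expected revenue = b*(n-1)/(n+1)
Step 2: Substituting n = 13, b = 24
Step 3: Revenue = 24*(13-1)/(13+1) = 24*12/14
Step 4: Revenue = 288/14 = 144/7

144/7


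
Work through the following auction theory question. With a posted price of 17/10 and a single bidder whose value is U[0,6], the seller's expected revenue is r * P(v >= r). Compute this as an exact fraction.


Step 1: Posted price r = 17/10, value support [0,6]
Step 2: P(v >= r) = (6 - 17/10)/6 = 43/60
Step 3: Expected revenue = r * P(v >= r) = 17/10 * 43/60
Step 4: Revenue = 731/600

731/600


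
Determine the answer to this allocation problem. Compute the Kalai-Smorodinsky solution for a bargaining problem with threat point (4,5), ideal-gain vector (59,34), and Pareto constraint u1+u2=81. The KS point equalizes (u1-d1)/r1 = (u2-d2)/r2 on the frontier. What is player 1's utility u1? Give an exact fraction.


Step 1: At the KS point, (u1-d1)/r1 = (u2-d2)/r2 = t and u1+u2 = 81
Step 2: u1 = d1 + r1*t and u2 = d2 + r2*t, so (d1 + r1*t) + (d2 + r2*t) = 81
Step 3: t = (81 - 4 - 5)/(59 + 34) = 72/93 = 24/31
Step 4: u1 = d1 + r1*t = 4 + 59 * 24/31 = 1540/31
Step 5: (Check: u2 = d2 + r2*t = 971/31; u1+u2 = 1540/31 + 971/31 = 81, on the frontier.)

1540/31


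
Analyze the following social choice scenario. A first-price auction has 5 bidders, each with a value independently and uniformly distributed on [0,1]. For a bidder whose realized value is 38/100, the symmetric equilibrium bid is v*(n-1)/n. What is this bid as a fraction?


Step 1: The symmetric BNE bidding function is b(v) = v * (n-1) / n
Step 2: Substitute v = 19/50 and n = 5
Step 3: b = 19/50 * 4/5
Step 4: b = 38/125

38/125


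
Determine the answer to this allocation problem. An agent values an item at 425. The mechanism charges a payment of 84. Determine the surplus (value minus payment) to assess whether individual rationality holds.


Step 1: Surplus = value - payment = 425 - 84 = 341
Step 2: IR is satisfied (surplus >= 0)

341


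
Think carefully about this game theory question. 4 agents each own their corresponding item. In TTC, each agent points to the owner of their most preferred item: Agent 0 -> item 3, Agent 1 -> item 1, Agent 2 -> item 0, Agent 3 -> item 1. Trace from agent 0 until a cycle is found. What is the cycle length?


Step 1: Trace the pointer graph from agent 0: 0 -> 3 -> 1 -> 1
Step 2: A cycle is detected when we revisit agent 1
Step 3: The cycle is: 1 -> 1
Step 4: Cycle length = 1

1


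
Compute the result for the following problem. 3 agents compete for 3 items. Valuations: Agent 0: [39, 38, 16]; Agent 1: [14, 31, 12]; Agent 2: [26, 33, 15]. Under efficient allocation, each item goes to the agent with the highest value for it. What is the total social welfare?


Step 1: For each item, find the maximum value among all agents.
Step 2: Item 0 -> Agent 0 (value 39)
Step 3: Item 1 -> Agent 0 (value 38)
Step 4: Item 2 -> Agent 0 (value 16)
Step 5: Total welfare = 39 + 38 + 16 = 93

93


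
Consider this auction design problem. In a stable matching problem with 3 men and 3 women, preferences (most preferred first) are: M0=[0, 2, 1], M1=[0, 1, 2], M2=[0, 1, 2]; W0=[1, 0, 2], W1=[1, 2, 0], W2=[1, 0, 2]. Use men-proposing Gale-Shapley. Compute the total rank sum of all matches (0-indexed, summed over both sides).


Step 1: Run Gale-Shapley (men propose, women hold best offer):
  M0 proposes to W0; she accepts
  M1 proposes to W0; she switches from M0
  M2 proposes to W0; rejected
  M2 proposes to W1; she accepts
  M0 proposes to W2; she accepts
Step 2: Final matching: W0-M1, W1-M2, W2-M0
Step 3: 0-indexed ranks (man's rank of his match, then woman's): 0 + 0 + 1 + 1 + 1 + 1
Step 4: Total rank sum = 4

4


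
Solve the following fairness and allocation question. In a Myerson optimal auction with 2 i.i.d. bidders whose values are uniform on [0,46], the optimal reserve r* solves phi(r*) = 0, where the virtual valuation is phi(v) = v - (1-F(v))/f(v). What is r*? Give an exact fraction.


Step 1: For U[0,46], F(v) = v/46 and f(v) = 1/46
Step 2: phi(v) = v - (1 - v/46)/(1/46) = v - (46 - v) = 2v - 46
Step 3: Set phi(r*) = 0: 2r* - 46 = 0
Step 4: r* = 46/2 = 23 (the number of bidders n = 2 does not enter)

23


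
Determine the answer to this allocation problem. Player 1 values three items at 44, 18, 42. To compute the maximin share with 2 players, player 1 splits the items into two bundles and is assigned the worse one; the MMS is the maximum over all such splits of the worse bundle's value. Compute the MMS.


Step 1: Item values = 44, 18, 42
Step 2: Enumerate all 2-bundle partitions and take the smaller bundle:
  Partition 1: {44} vs {18,42} -> bundles 44, 60; min = 44
  Partition 2: {18} vs {44,42} -> bundles 18, 86; min = 18
  Partition 3: {42} vs {44,18} -> bundles 42, 62; min = 42
Step 3: MMS = max(44, 18, 42) = 44

44


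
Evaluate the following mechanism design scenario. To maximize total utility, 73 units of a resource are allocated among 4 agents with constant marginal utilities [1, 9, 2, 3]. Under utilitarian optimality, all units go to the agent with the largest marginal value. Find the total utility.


Step 1: The marginal utilities are [1, 9, 2, 3]
Step 2: The highest marginal utility is 9
Step 3: All 73 units go to that agent
Step 4: Total utility = 9 * 73 = 657

657
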